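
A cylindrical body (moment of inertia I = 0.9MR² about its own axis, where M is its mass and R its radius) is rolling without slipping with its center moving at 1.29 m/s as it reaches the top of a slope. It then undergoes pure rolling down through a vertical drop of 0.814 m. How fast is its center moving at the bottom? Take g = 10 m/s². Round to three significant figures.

v ≈ 3.20 m/s

The moment of inertia is 0.9MR², giving k ≡ I/(MR²) = 0.9.
Pure rolling means v = ωR; then KE = ½Mv² + ½I(v/R)² = ½(1+k)Mv² = (19/20)Mv².
Conserving energy between top and bottom: (19/20)Mv² = (19/20)Mv₀² + Mgh, hence v² = v₀² + 2gh/(1+k).
v = √(1.29² + 2×10×0.814/1.9) = √10.23 ≈ 3.20 m/s.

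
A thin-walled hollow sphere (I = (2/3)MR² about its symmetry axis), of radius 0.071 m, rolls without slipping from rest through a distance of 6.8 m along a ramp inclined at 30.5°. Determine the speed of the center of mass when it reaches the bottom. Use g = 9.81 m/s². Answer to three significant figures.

With I = (2/3)MR², the ratio k = I/(MR²) is 2/3.
Since it rolls without slipping, ω = v/R and KE = ½Mv² + ½Iω² = ½(1+k)Mv² = (5/6)Mv².
The vertical drop is h = L sinθ = 6.8 × sin30.5° = 3.451 m.
Setting Mgh = (5/6)Mv² gives v = √(2gh/(1+k)) = √(2·9.81·3.451/1.667) ≈ 6.37 m/s.

v ≈ 6.37 m/s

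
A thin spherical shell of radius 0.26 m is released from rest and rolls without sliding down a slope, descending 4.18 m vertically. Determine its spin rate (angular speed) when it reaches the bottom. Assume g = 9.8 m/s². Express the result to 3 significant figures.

Here I = (2/3)MR², so the shape factor k = I/(MR²) = 2/3.
The rolling condition ω = v/R makes the rotational term ½I(v/R)² = ½kMv², so KE_total = ½(1+k)Mv² = (5/6)Mv².
Energy conservation Mgh = ½(1+k)Mv² gives v = √(2gh/(1+k)) = √(2 × 9.8 × 4.18 / 1.667) = 7.011 m/s.
The angular speed follows from ω = v/R = 7.011/0.26 ≈ 27.0 rad/s.

ω ≈ 27.0 rad/s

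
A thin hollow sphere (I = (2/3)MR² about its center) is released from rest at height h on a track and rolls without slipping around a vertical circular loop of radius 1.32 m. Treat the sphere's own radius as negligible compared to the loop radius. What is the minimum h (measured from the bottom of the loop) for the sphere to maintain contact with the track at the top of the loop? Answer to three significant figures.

h_min ≈ 3.74 m

Here I = (2/3)MR², so the shape factor k = I/(MR²) = 2/3.
At the top, contact is just lost when gravity alone supplies the centripetal force: Mg = Mv_top²/r, i.e. v_top² = gr.
With ω = v/R, the kinetic energy at speed v is ½(1+k)Mv² = (5/6)Mv².
Energy conservation from release (height h) to the top (height 2r): Mgh = Mg(2r) + (5/6)M·gr.
Thus h_min = 2r + (1+k)r/2 = r(2 + 1.667/2) = 1.32 × 2.833 ≈ 3.74 m.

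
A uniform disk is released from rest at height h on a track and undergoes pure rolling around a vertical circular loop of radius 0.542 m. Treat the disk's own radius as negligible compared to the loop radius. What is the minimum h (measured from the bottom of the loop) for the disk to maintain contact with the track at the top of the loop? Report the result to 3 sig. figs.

The moment of inertia is (1/2)MR², giving k ≡ I/(MR²) = 0.5.
At the top, contact is just lost when gravity alone supplies the centripetal force: Mg = Mv_top²/r, i.e. v_top² = gr.
With ω = v/R, the kinetic energy at speed v is ½(1+k)Mv² = (3/4)Mv².
Energy conservation from release (height h) to the top (height 2r): Mgh = Mg(2r) + (3/4)M·gr.
Thus h_min = 2r + (1+k)r/2 = r(2 + 1.5/2) = 0.542 × 2.75 ≈ 1.49 m.

h_min ≈ 1.49 m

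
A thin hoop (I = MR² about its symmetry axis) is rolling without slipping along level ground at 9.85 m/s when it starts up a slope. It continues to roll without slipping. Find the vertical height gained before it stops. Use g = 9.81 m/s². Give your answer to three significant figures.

With I = MR², the ratio k = I/(MR²) is 1.
Since it rolls without slipping, ω = v/R and KE = ½Mv² + ½Iω² = ½(1+k)Mv² = Mv².
At the top the kinetic energy is zero, so Mv₀² = Mgh.
Thus h = (1+k)v₀²/(2g) = 2 × 9.85² / (2 × 9.81) ≈ 9.89 m.

h ≈ 9.89 m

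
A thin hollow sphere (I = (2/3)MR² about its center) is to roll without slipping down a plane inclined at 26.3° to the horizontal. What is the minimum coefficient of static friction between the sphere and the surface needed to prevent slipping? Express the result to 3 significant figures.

μ_min ≈ 0.198

With I = (2/3)MR², the ratio k = I/(MR²) is 2/3.
Along the incline Mg sinθ − f = Ma, and torque about the center fR = Iα = kMR²(a/R) gives f = kMa.
These give a = g sinθ/(1+k) and the required friction f = kMg sinθ/(1+k).
The normal force is N = Mg cosθ, so μ_min = f/N = k tanθ/(1+k).
μ_min = (2/3) × tan26.3° / 1.667 ≈ 0.198.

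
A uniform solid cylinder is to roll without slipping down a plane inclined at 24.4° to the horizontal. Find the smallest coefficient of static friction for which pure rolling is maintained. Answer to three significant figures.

μ_min ≈ 0.151

Here I = (1/2)MR², so the shape factor k = I/(MR²) = 0.5.
Along the incline Mg sinθ − f = Ma, and torque about the center fR = Iα = kMR²(a/R) gives f = kMa.
These give a = g sinθ/(1+k) and the required friction f = kMg sinθ/(1+k).
The normal force is N = Mg cosθ, so μ_min = f/N = k tanθ/(1+k).
μ_min = 0.5 × tan24.4° / 1.5 ≈ 0.151.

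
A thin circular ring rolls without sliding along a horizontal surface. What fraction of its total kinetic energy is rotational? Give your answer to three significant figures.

For this body I = MR², i.e. k = I/(MR²) = 1.
With ω = v/R, KE_trans = ½Mv² and KE_rot = ½Iω² = ½kMv², so KE_total = ½(1+k)Mv².
The rotational fraction is therefore k/(1+k) = 1/2 ≈ 0.500.

fraction ≈ 0.500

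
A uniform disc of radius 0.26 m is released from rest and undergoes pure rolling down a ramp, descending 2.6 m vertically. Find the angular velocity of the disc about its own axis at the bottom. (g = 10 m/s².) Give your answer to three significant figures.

For this body I = (1/2)MR², i.e. k = I/(MR²) = 0.5.
Rolling without slipping gives ω = v/R, so the total kinetic energy is ½Mv² + ½Iω² = ½(1+k)Mv² = (3/4)Mv².
Energy conservation Mgh = ½(1+k)Mv² gives v = √(2gh/(1+k)) = √(2 × 10 × 2.6 / 1.5) = 5.888 m/s.
The angular speed follows from ω = v/R = 5.888/0.26 ≈ 22.6 rad/s.

ω ≈ 22.6 rad/s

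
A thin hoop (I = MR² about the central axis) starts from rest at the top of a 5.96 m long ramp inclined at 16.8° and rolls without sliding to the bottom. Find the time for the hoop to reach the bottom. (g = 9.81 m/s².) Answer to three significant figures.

The moment of inertia is MR², giving k ≡ I/(MR²) = 1.
Along the incline Mg sinθ − f = Ma, and torque about the center fR = Iα = kMR²(a/R) gives f = kMa.
Hence a = g sinθ/(1+k) = 9.81×sin16.8°/2 = 1.418 m/s².
With constant a from rest, t = √(2L/a) = √(2·5.96/1.418) ≈ 2.90 s.

t ≈ 2.90 s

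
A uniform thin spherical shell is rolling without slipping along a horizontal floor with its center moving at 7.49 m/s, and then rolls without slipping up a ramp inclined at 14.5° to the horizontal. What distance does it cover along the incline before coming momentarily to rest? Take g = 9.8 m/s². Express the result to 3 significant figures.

Here I = (2/3)MR², so the shape factor k = I/(MR²) = 2/3.
Since it rolls without slipping, ω = v/R and KE = ½Mv² + ½Iω² = ½(1+k)Mv² = (5/6)Mv².
Setting this equal to Mgh gives the vertical rise h = (1+k)v₀²/(2g) = 1.667×7.49²/(2×9.8) = 4.77 m.
The distance along the slope is d = h/sinθ = 4.77/sin14.5° ≈ 19.1 m.

d ≈ 19.1 m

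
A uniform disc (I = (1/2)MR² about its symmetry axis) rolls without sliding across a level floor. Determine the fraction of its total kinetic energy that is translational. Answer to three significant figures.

fraction ≈ 0.667

For this body I = (1/2)MR², i.e. k = I/(MR²) = 0.5.
Since ω = v/R, the translational part is ½Mv² and the rotational part is ½I(v/R)² = ½kMv²; the total is ½(1+k)Mv².
The translational fraction is therefore 1/(1+k) = 1/1.5 ≈ 0.667.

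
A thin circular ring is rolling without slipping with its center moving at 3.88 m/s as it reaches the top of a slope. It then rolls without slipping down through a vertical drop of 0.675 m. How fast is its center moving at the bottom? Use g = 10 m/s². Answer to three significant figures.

Here I = MR², so the shape factor k = I/(MR²) = 1.
The rolling condition ω = v/R makes the rotational term ½I(v/R)² = ½kMv², so KE_total = ½(1+k)Mv² = Mv².
Conserving energy between top and bottom: Mv² = Mv₀² + Mgh, hence v² = v₀² + 2gh/(1+k).
v = √(3.88² + 2×10×0.675/2) = √21.8 ≈ 4.67 m/s.

v ≈ 4.67 m/s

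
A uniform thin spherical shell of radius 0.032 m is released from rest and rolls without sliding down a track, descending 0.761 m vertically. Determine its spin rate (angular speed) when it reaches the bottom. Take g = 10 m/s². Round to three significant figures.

ω ≈ 94.4 rad/s

For this body I = (2/3)MR², i.e. k = I/(MR²) = 2/3.
The rolling condition ω = v/R makes the rotational term ½I(v/R)² = ½kMv², so KE_total = ½(1+k)Mv² = (5/6)Mv².
Energy conservation Mgh = ½(1+k)Mv² gives v = √(2gh/(1+k)) = √(2 × 10 × 0.761 / 1.667) = 3.022 m/s.
Then ω = v/R = 3.022 / 0.032 ≈ 94.4 rad/s.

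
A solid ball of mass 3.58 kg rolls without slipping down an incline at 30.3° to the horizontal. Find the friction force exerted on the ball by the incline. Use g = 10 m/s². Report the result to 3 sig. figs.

Here I = (2/5)MR², so the shape factor k = I/(MR²) = 0.4.
Along the incline Mg sinθ − f = Ma, and torque about the center fR = Iα = kMR²(a/R) gives f = kMa.
Combining, a = g sinθ/(1+k) and f = kMa = kMg sinθ/(1+k).
f = 0.4 × 3.58 × 10 × sin30.3° / 1.4 ≈ 5.16 N.

f ≈ 5.16 N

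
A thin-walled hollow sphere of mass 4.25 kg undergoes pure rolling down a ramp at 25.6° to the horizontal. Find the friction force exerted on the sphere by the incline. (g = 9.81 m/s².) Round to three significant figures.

Here I = (2/3)MR², so the shape factor k = I/(MR²) = 2/3.
Along the incline Mg sinθ − f = Ma, and torque about the center fR = Iα = kMR²(a/R) gives f = kMa.
Combining, a = g sinθ/(1+k) and f = kMa = kMg sinθ/(1+k).
f = (2/3) × 4.25 × 9.81 × sin25.6° / 1.667 ≈ 7.21 N.

f ≈ 7.21 N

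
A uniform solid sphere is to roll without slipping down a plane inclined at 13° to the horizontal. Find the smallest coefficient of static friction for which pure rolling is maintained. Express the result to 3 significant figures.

Here I = (2/5)MR², so the shape factor k = I/(MR²) = 0.4.
Along the incline Mg sinθ − f = Ma, and torque about the center fR = Iα = kMR²(a/R) gives f = kMa.
These give a = g sinθ/(1+k) and the required friction f = kMg sinθ/(1+k).
With N = Mg cosθ, the no-slip condition f ≤ μN gives μ_min = f/N = k tanθ/(1+k).
μ_min = 0.4 × tan13° / 1.4 ≈ 0.0660.

μ_min ≈ 0.0660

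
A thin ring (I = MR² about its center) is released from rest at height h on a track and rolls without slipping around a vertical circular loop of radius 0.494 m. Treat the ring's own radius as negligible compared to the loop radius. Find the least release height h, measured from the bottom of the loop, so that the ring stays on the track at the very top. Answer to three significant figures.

h_min ≈ 1.48 m

For this body I = MR², i.e. k = I/(MR²) = 1.
At the top, contact is just lost when gravity alone supplies the centripetal force: Mg = Mv_top²/r, i.e. v_top² = gr.
With ω = v/R, the kinetic energy at speed v is ½(1+k)Mv² = Mv².
Energy conservation from release (height h) to the top (height 2r): Mgh = Mg(2r) + M·gr.
Thus h_min = 2r + (1+k)r/2 = r(2 + 2/2) = 0.494 × 3 ≈ 1.48 m.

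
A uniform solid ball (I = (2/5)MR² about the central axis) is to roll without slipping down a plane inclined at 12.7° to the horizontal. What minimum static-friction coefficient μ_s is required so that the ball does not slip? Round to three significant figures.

The moment of inertia is (2/5)MR², giving k ≡ I/(MR²) = 0.4.
Newton's second law down the slope: Mg sinθ − f = Ma. The torque equation fR = Iα (with α = a/R) gives f = kMa.
These give a = g sinθ/(1+k) and the required friction f = kMg sinθ/(1+k).
The normal force is N = Mg cosθ, so μ_min = f/N = k tanθ/(1+k).
μ_min = 0.4 × tan12.7° / 1.4 ≈ 0.0644.

μ_min ≈ 0.0644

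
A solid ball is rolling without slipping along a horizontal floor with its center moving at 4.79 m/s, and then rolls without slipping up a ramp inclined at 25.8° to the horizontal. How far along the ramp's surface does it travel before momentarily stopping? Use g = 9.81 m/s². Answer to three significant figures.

d ≈ 3.76 m

Here I = (2/5)MR², so the shape factor k = I/(MR²) = 0.4.
Pure rolling means v = ωR; then KE = ½Mv² + ½I(v/R)² = ½(1+k)Mv² = (7/10)Mv².
Setting this equal to Mgh gives the vertical rise h = (1+k)v₀²/(2g) = 1.4×4.79²/(2×9.81) = 1.637 m.
Along the incline, d = h/sinθ = 1.637/sin25.8° ≈ 3.76 m.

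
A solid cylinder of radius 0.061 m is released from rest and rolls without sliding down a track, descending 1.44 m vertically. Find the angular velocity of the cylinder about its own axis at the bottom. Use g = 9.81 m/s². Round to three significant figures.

The moment of inertia is (1/2)MR², giving k ≡ I/(MR²) = 0.5.
Rolling without slipping gives ω = v/R, so the total kinetic energy is ½Mv² + ½Iω² = ½(1+k)Mv² = (3/4)Mv².
Energy conservation Mgh = ½(1+k)Mv² gives v = √(2gh/(1+k)) = √(2 × 9.81 × 1.44 / 1.5) = 4.34 m/s.
The angular speed follows from ω = v/R = 4.34/0.061 ≈ 71.1 rad/s.

ω ≈ 71.1 rad/s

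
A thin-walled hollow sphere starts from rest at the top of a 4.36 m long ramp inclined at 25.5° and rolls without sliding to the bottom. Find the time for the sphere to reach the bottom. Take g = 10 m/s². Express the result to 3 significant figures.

t ≈ 1.84 s

The moment of inertia is (2/3)MR², giving k ≡ I/(MR²) = 2/3.
Newton's second law down the slope: Mg sinθ − f = Ma. The torque equation fR = Iα (with α = a/R) gives f = kMa.
Hence a = g sinθ/(1+k) = 10×sin25.5°/1.667 = 2.583 m/s².
Starting from rest, L = ½at², so t = √(2L/a) = √(2×4.36/2.583) ≈ 1.84 s.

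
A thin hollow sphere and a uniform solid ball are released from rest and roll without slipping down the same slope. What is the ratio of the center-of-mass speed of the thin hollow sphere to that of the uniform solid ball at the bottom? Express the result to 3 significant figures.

Each satisfies Mgh = ½(1+k)Mv² with k = I/(MR²), so v ∝ 1/√(1+k).
For the thin hollow sphere k = 2/3; for the uniform solid ball k = 0.4.
v₁/v₂ = √((1+k₂)/(1+k₁)) = √(1.4/1.667) ≈ 0.917.

v_ratio ≈ 0.917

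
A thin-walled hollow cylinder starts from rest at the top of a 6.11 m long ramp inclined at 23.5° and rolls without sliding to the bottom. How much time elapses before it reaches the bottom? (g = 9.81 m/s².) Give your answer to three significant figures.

The moment of inertia is MR², giving k ≡ I/(MR²) = 1.
Newton's second law down the slope: Mg sinθ − f = Ma. The torque equation fR = Iα (with α = a/R) gives f = kMa.
Hence a = g sinθ/(1+k) = 9.81×sin23.5°/2 = 1.956 m/s².
Starting from rest, L = ½at², so t = √(2L/a) = √(2×6.11/1.956) ≈ 2.50 s.

t ≈ 2.50 s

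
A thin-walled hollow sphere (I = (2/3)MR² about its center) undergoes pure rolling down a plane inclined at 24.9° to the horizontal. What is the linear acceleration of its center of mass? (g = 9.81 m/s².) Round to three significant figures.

a ≈ 2.48 m/s²

Here I = (2/3)MR², so the shape factor k = I/(MR²) = 2/3.
Newton's second law down the slope: Mg sinθ − f = Ma. The torque equation fR = Iα (with α = a/R) gives f = kMa.
Eliminating f: Mg sinθ = (1+k)Ma, so a = g sinθ/(1+k) = 9.81 × sin24.9° / 1.667 ≈ 2.48 m/s².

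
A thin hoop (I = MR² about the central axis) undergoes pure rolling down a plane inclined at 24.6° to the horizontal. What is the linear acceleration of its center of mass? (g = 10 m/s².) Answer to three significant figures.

With I = MR², the ratio k = I/(MR²) is 1.
Along the incline Mg sinθ − f = Ma, and torque about the center fR = Iα = kMR²(a/R) gives f = kMa.
Eliminating f: Mg sinθ = (1+k)Ma, so a = g sinθ/(1+k) = 10 × sin24.6° / 2 ≈ 2.08 m/s².

a ≈ 2.08 m/s²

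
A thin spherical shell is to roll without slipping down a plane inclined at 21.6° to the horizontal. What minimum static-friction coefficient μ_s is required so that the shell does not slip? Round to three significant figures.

μ_min ≈ 0.158

For this body I = (2/3)MR², i.e. k = I/(MR²) = 2/3.
Newton's second law down the slope: Mg sinθ − f = Ma. The torque equation fR = Iα (with α = a/R) gives f = kMa.
These give a = g sinθ/(1+k) and the required friction f = kMg sinθ/(1+k).
The normal force is N = Mg cosθ, so μ_min = f/N = k tanθ/(1+k).
μ_min = (2/3) × tan21.6° / 1.667 ≈ 0.158.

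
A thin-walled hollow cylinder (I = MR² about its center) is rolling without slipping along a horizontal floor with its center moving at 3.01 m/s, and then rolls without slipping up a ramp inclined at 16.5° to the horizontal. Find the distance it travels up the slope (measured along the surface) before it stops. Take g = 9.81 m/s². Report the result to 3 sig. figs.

For this body I = MR², i.e. k = I/(MR²) = 1.
The rolling condition ω = v/R makes the rotational term ½I(v/R)² = ½kMv², so KE_total = ½(1+k)Mv² = Mv².
Setting this equal to Mgh gives the vertical rise h = (1+k)v₀²/(2g) = 2×3.01²/(2×9.81) = 0.9236 m.
The distance along the slope is d = h/sinθ = 0.9236/sin16.5° ≈ 3.25 m.

d ≈ 3.25 m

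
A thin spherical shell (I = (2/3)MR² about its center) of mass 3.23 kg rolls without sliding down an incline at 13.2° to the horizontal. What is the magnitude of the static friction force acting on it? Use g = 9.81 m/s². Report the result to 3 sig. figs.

f ≈ 2.89 N

The moment of inertia is (2/3)MR², giving k ≡ I/(MR²) = 2/3.
Along the incline Mg sinθ − f = Ma, and torque about the center fR = Iα = kMR²(a/R) gives f = kMa.
Combining, a = g sinθ/(1+k) and f = kMa = kMg sinθ/(1+k).
f = (2/3) × 3.23 × 9.81 × sin13.2° / 1.667 ≈ 2.89 N.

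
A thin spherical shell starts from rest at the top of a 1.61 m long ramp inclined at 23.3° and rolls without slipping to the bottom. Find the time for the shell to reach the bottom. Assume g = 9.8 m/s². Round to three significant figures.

The moment of inertia is (2/3)MR², giving k ≡ I/(MR²) = 2/3.
Translational: Mg sinθ − f = Ma. Rotational about the CM: fR = Iα = kMRa, so f = kMa.
Hence a = g sinθ/(1+k) = 9.8×sin23.3°/1.667 = 2.326 m/s².
Starting from rest, L = ½at², so t = √(2L/a) = √(2×1.61/2.326) ≈ 1.18 s.

t ≈ 1.18 s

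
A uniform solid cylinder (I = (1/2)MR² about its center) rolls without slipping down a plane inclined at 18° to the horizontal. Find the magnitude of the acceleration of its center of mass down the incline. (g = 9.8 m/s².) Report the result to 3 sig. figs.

Here I = (1/2)MR², so the shape factor k = I/(MR²) = 0.5.
Newton's second law down the slope: Mg sinθ − f = Ma. The torque equation fR = Iα (with α = a/R) gives f = kMa.
Eliminating f: Mg sinθ = (1+k)Ma, so a = g sinθ/(1+k) = 9.8 × sin18° / 1.5 ≈ 2.02 m/s².

a ≈ 2.02 m/s²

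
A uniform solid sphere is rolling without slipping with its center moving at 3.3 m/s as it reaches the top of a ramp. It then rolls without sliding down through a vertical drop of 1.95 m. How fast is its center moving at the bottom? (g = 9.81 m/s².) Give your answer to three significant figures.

v ≈ 6.18 m/s

For this body I = (2/5)MR², i.e. k = I/(MR²) = 0.4.
Rolling without slipping gives ω = v/R, so the total kinetic energy is ½Mv² + ½Iω² = ½(1+k)Mv² = (7/10)Mv².
Energy conservation: (7/10)Mv₀² + Mgh = (7/10)Mv², so v² = v₀² + 2gh/(1+k).
v = √(3.3² + 2×9.81×1.95/1.4) = √38.22 ≈ 6.18 m/s.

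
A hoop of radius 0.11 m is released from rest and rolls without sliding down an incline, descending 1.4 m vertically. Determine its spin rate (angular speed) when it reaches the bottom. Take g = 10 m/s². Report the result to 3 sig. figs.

ω ≈ 34.0 rad/s

The moment of inertia is MR², giving k ≡ I/(MR²) = 1.
Rolling without slipping gives ω = v/R, so the total kinetic energy is ½Mv² + ½Iω² = ½(1+k)Mv² = Mv².
Energy conservation Mgh = ½(1+k)Mv² gives v = √(2gh/(1+k)) = √(2 × 10 × 1.4 / 2) = 3.742 m/s.
Then ω = v/R = 3.742 / 0.11 ≈ 34.0 rad/s.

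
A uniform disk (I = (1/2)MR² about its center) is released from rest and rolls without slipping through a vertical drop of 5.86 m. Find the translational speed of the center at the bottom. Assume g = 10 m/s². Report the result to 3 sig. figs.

v ≈ 8.84 m/s

With I = (1/2)MR², the ratio k = I/(MR²) is 0.5.
Pure rolling means v = ωR; then KE = ½Mv² + ½I(v/R)² = ½(1+k)Mv² = (3/4)Mv².
Energy conservation: Mgh = (3/4)Mv², so v = √(2gh/(1+k)) = √(2 × 10 × 5.86 / 1.5) ≈ 8.84 m/s.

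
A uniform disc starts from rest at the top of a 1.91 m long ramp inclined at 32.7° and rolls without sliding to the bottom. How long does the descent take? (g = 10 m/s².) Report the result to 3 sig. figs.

The moment of inertia is (1/2)MR², giving k ≡ I/(MR²) = 0.5.
Along the incline Mg sinθ − f = Ma, and torque about the center fR = Iα = kMR²(a/R) gives f = kMa.
Hence a = g sinθ/(1+k) = 10×sin32.7°/1.5 = 3.602 m/s².
With constant a from rest, t = √(2L/a) = √(2·1.91/3.602) ≈ 1.03 s.

t ≈ 1.03 s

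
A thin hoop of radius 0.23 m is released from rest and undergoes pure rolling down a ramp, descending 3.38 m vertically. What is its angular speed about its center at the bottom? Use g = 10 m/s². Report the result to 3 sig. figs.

For this body I = MR², i.e. k = I/(MR²) = 1.
Rolling without slipping gives ω = v/R, so the total kinetic energy is ½Mv² + ½Iω² = ½(1+k)Mv² = Mv².
Energy conservation Mgh = ½(1+k)Mv² gives v = √(2gh/(1+k)) = √(2 × 10 × 3.38 / 2) = 5.814 m/s.
Then ω = v/R = 5.814 / 0.23 ≈ 25.3 rad/s.

ω ≈ 25.3 rad/s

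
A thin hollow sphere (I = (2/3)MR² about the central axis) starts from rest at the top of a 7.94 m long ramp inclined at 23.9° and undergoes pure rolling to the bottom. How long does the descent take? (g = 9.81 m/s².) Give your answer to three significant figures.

With I = (2/3)MR², the ratio k = I/(MR²) is 2/3.
Translational: Mg sinθ − f = Ma. Rotational about the CM: fR = Iα = kMRa, so f = kMa.
Hence a = g sinθ/(1+k) = 9.81×sin23.9°/1.667 = 2.385 m/s².
With constant a from rest, t = √(2L/a) = √(2·7.94/2.385) ≈ 2.58 s.

t ≈ 2.58 s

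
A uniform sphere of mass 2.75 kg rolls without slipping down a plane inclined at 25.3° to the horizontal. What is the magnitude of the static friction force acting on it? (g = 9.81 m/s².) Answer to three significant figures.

With I = (2/5)MR², the ratio k = I/(MR²) is 0.4.
Along the incline Mg sinθ − f = Ma, and torque about the center fR = Iα = kMR²(a/R) gives f = kMa.
Combining, a = g sinθ/(1+k) and f = kMa = kMg sinθ/(1+k).
f = 0.4 × 2.75 × 9.81 × sin25.3° / 1.4 ≈ 3.29 N.

f ≈ 3.29 N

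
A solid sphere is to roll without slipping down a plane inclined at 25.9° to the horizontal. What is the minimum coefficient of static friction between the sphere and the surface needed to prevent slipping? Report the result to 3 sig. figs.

The moment of inertia is (2/5)MR², giving k ≡ I/(MR²) = 0.4.
Translational: Mg sinθ − f = Ma. Rotational about the CM: fR = Iα = kMRa, so f = kMa.
These give a = g sinθ/(1+k) and the required friction f = kMg sinθ/(1+k).
With N = Mg cosθ, the no-slip condition f ≤ μN gives μ_min = f/N = k tanθ/(1+k).
μ_min = 0.4 × tan25.9° / 1.4 ≈ 0.139.

μ_min ≈ 0.139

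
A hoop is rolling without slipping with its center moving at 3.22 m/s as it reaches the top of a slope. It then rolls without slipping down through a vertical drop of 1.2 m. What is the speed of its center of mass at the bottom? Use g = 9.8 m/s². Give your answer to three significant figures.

v ≈ 4.70 m/s

With I = MR², the ratio k = I/(MR²) is 1.
Pure rolling means v = ωR; then KE = ½Mv² + ½I(v/R)² = ½(1+k)Mv² = Mv².
Conserving energy between top and bottom: Mv² = Mv₀² + Mgh, hence v² = v₀² + 2gh/(1+k).
v = √(3.22² + 2×9.8×1.2/2) = √22.13 ≈ 4.70 m/s.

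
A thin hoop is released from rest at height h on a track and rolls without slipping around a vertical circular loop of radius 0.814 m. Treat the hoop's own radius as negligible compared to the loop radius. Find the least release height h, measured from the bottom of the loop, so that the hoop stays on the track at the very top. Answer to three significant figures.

Here I = MR², so the shape factor k = I/(MR²) = 1.
At the top of the loop, the minimum-contact condition is Mg = Mv_top²/r, so v_top² = gr.
With ω = v/R, the kinetic energy at speed v is ½(1+k)Mv² = Mv².
Energy conservation from release (height h) to the top (height 2r): Mgh = Mg(2r) + M·gr.
Thus h_min = 2r + (1+k)r/2 = r(2 + 2/2) = 0.814 × 3 ≈ 2.44 m.

h_min ≈ 2.44 m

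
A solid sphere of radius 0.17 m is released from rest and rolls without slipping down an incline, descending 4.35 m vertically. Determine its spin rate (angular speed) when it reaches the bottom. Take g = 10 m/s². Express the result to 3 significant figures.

The moment of inertia is (2/5)MR², giving k ≡ I/(MR²) = 0.4.
Since it rolls without slipping, ω = v/R and KE = ½Mv² + ½Iω² = ½(1+k)Mv² = (7/10)Mv².
Energy conservation Mgh = ½(1+k)Mv² gives v = √(2gh/(1+k)) = √(2 × 10 × 4.35 / 1.4) = 7.883 m/s.
The angular speed follows from ω = v/R = 7.883/0.17 ≈ 46.4 rad/s.

ω ≈ 46.4 rad/s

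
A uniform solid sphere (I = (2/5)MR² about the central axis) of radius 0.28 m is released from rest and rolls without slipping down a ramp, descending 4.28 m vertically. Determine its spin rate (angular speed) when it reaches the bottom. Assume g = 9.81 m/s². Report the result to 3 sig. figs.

ω ≈ 27.7 rad/s

The moment of inertia is (2/5)MR², giving k ≡ I/(MR²) = 0.4.
Since it rolls without slipping, ω = v/R and KE = ½Mv² + ½Iω² = ½(1+k)Mv² = (7/10)Mv².
Energy conservation Mgh = ½(1+k)Mv² gives v = √(2gh/(1+k)) = √(2 × 9.81 × 4.28 / 1.4) = 7.745 m/s.
Then ω = v/R = 7.745 / 0.28 ≈ 27.7 rad/s.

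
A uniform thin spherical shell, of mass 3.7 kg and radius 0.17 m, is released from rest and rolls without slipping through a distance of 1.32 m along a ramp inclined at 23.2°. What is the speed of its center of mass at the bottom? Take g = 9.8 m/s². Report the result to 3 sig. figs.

With I = (2/3)MR², the ratio k = I/(MR²) is 2/3.
Pure rolling means v = ωR; then KE = ½Mv² + ½I(v/R)² = ½(1+k)Mv² = (5/6)Mv².
The vertical drop is h = L sinθ = 1.32 × sin23.2° = 0.52 m.
Setting Mgh = (5/6)Mv² gives v = √(2gh/(1+k)) = √(2·9.8·0.52/1.667) ≈ 2.47 m/s.

v ≈ 2.47 m/s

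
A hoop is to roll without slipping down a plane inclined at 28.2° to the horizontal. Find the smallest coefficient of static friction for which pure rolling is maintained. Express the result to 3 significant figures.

μ_min ≈ 0.268

The moment of inertia is MR², giving k ≡ I/(MR²) = 1.
Along the incline Mg sinθ − f = Ma, and torque about the center fR = Iα = kMR²(a/R) gives f = kMa.
These give a = g sinθ/(1+k) and the required friction f = kMg sinθ/(1+k).
The normal force is N = Mg cosθ, so μ_min = f/N = k tanθ/(1+k).
μ_min = 1 × tan28.2° / 2 ≈ 0.268.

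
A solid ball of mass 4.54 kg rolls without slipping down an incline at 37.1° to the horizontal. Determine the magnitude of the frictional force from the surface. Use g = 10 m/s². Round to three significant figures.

For this body I = (2/5)MR², i.e. k = I/(MR²) = 0.4.
Newton's second law down the slope: Mg sinθ − f = Ma. The torque equation fR = Iα (with α = a/R) gives f = kMa.
Combining, a = g sinθ/(1+k) and f = kMa = kMg sinθ/(1+k).
f = 0.4 × 4.54 × 10 × sin37.1° / 1.4 ≈ 7.82 N.

f ≈ 7.82 N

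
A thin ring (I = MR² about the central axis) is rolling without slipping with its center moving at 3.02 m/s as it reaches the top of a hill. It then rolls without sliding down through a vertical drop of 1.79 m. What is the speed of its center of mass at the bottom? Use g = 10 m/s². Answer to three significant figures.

Here I = MR², so the shape factor k = I/(MR²) = 1.
The rolling condition ω = v/R makes the rotational term ½I(v/R)² = ½kMv², so KE_total = ½(1+k)Mv² = Mv².
Energy conservation: Mv₀² + Mgh = Mv², so v² = v₀² + 2gh/(1+k).
v = √(3.02² + 2×10×1.79/2) = √27.02 ≈ 5.20 m/s.

v ≈ 5.20 m/s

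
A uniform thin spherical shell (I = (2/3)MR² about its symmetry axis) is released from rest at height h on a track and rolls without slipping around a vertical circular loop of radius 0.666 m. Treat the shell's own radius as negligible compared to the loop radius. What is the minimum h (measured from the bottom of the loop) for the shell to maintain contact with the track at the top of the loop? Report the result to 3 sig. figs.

h_min ≈ 1.89 m

Here I = (2/3)MR², so the shape factor k = I/(MR²) = 2/3.
At the top, contact is just lost when gravity alone supplies the centripetal force: Mg = Mv_top²/r, i.e. v_top² = gr.
With ω = v/R, the kinetic energy at speed v is ½(1+k)Mv² = (5/6)Mv².
Energy conservation from release (height h) to the top (height 2r): Mgh = Mg(2r) + (5/6)M·gr.
Thus h_min = 2r + (1+k)r/2 = r(2 + 1.667/2) = 0.666 × 2.833 ≈ 1.89 m.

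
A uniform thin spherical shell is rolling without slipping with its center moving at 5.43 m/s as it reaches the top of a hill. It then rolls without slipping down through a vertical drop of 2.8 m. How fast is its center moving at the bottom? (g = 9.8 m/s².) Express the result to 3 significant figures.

For this body I = (2/3)MR², i.e. k = I/(MR²) = 2/3.
Pure rolling means v = ωR; then KE = ½Mv² + ½I(v/R)² = ½(1+k)Mv² = (5/6)Mv².
Energy conservation: (5/6)Mv₀² + Mgh = (5/6)Mv², so v² = v₀² + 2gh/(1+k).
v = √(5.43² + 2×9.8×2.8/1.667) = √62.41 ≈ 7.90 m/s.

v ≈ 7.90 m/s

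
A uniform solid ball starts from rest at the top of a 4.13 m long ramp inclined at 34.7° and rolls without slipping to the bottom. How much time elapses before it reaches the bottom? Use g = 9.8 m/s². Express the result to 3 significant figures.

t ≈ 1.44 s

Here I = (2/5)MR², so the shape factor k = I/(MR²) = 0.4.
Translational: Mg sinθ − f = Ma. Rotational about the CM: fR = Iα = kMRa, so f = kMa.
Hence a = g sinθ/(1+k) = 9.8×sin34.7°/1.4 = 3.985 m/s².
With constant a from rest, t = √(2L/a) = √(2·4.13/3.985) ≈ 1.44 s.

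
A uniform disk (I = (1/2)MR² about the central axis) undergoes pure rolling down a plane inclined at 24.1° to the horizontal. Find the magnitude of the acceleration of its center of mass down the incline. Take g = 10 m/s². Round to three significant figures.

Here I = (1/2)MR², so the shape factor k = I/(MR²) = 0.5.
Newton's second law down the slope: Mg sinθ − f = Ma. The torque equation fR = Iα (with α = a/R) gives f = kMa.
Eliminating f: Mg sinθ = (1+k)Ma, so a = g sinθ/(1+k) = 10 × sin24.1° / 1.5 ≈ 2.72 m/s².

a ≈ 2.72 m/s²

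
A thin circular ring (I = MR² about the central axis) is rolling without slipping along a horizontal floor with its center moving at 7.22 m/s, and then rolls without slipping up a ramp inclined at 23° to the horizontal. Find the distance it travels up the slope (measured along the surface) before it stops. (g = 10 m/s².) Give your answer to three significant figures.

d ≈ 13.3 m

With I = MR², the ratio k = I/(MR²) is 1.
Pure rolling means v = ωR; then KE = ½Mv² + ½I(v/R)² = ½(1+k)Mv² = Mv².
Setting this equal to Mgh gives the vertical rise h = (1+k)v₀²/(2g) = 2×7.22²/(2×10) = 5.213 m.
Along the incline, d = h/sinθ = 5.213/sin23° ≈ 13.3 m.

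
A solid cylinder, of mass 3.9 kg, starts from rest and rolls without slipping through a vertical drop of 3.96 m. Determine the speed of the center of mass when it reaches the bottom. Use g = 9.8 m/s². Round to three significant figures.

For this body I = (1/2)MR², i.e. k = I/(MR²) = 0.5.
Rolling without slipping gives ω = v/R, so the total kinetic energy is ½Mv² + ½Iω² = ½(1+k)Mv² = (3/4)Mv².
Setting Mgh = (3/4)Mv² gives v = √(2gh/(1+k)) = √(2·9.8·3.96/1.5) ≈ 7.19 m/s.

v ≈ 7.19 m/s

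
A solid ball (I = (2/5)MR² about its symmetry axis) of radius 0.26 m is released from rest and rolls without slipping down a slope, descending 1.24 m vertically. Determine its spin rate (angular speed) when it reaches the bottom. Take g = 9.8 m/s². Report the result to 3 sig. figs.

ω ≈ 16.0 rad/s

Here I = (2/5)MR², so the shape factor k = I/(MR²) = 0.4.
Pure rolling means v = ωR; then KE = ½Mv² + ½I(v/R)² = ½(1+k)Mv² = (7/10)Mv².
Energy conservation Mgh = ½(1+k)Mv² gives v = √(2gh/(1+k)) = √(2 × 9.8 × 1.24 / 1.4) = 4.167 m/s.
Then ω = v/R = 4.167 / 0.26 ≈ 16.0 rad/s.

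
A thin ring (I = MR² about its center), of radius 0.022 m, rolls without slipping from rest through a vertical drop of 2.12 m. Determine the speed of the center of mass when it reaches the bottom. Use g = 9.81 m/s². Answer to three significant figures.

v ≈ 4.56 m/s

The moment of inertia is MR², giving k ≡ I/(MR²) = 1.
Pure rolling means v = ωR; then KE = ½Mv² + ½I(v/R)² = ½(1+k)Mv² = Mv².
Energy conservation: Mgh = Mv², so v = √(2gh/(1+k)) = √(2 × 9.81 × 2.12 / 2) ≈ 4.56 m/s.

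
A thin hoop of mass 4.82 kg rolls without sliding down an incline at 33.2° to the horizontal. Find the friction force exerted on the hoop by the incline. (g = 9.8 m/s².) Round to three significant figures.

f ≈ 12.9 N

The moment of inertia is MR², giving k ≡ I/(MR²) = 1.
Newton's second law down the slope: Mg sinθ − f = Ma. The torque equation fR = Iα (with α = a/R) gives f = kMa.
Combining, a = g sinθ/(1+k) and f = kMa = kMg sinθ/(1+k).
f = 1 × 4.82 × 9.8 × sin33.2° / 2 ≈ 12.9 N.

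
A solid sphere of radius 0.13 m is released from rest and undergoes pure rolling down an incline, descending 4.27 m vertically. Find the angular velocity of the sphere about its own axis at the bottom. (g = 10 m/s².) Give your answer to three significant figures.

ω ≈ 60.1 rad/s

For this body I = (2/5)MR², i.e. k = I/(MR²) = 0.4.
Since it rolls without slipping, ω = v/R and KE = ½Mv² + ½Iω² = ½(1+k)Mv² = (7/10)Mv².
Energy conservation Mgh = ½(1+k)Mv² gives v = √(2gh/(1+k)) = √(2 × 10 × 4.27 / 1.4) = 7.81 m/s.
The angular speed follows from ω = v/R = 7.81/0.13 ≈ 60.1 rad/s.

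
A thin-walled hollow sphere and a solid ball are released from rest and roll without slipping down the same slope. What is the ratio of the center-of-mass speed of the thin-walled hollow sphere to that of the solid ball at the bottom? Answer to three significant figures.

Each satisfies Mgh = ½(1+k)Mv² with k = I/(MR²), so v ∝ 1/√(1+k).
For the thin-walled hollow sphere k = 2/3; for the solid ball k = 0.4.
v₁/v₂ = √((1+k₂)/(1+k₁)) = √(1.4/1.667) ≈ 0.917.

v_ratio ≈ 0.917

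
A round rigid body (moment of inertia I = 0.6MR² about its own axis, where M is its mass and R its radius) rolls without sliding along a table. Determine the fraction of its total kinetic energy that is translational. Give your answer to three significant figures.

For this body I = 0.6MR², i.e. k = I/(MR²) = 0.6.
With ω = v/R, KE_trans = ½Mv² and KE_rot = ½Iω² = ½kMv², so KE_total = ½(1+k)Mv².
The translational fraction is therefore 1/(1+k) = 1/1.6 ≈ 0.625.

fraction ≈ 0.625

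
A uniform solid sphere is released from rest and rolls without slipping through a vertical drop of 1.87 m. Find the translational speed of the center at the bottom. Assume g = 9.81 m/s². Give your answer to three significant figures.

For this body I = (2/5)MR², i.e. k = I/(MR²) = 0.4.
Since it rolls without slipping, ω = v/R and KE = ½Mv² + ½Iω² = ½(1+k)Mv² = (7/10)Mv².
Setting Mgh = (7/10)Mv² gives v = √(2gh/(1+k)) = √(2·9.81·1.87/1.4) ≈ 5.12 m/s.

v ≈ 5.12 m/s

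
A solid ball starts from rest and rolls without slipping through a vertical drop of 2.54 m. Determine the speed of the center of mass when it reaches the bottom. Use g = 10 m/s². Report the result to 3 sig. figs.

v ≈ 6.02 m/s

With I = (2/5)MR², the ratio k = I/(MR²) is 0.4.
Pure rolling means v = ωR; then KE = ½Mv² + ½I(v/R)² = ½(1+k)Mv² = (7/10)Mv².
Energy conservation: Mgh = (7/10)Mv², so v = √(2gh/(1+k)) = √(2 × 10 × 2.54 / 1.4) ≈ 6.02 m/s.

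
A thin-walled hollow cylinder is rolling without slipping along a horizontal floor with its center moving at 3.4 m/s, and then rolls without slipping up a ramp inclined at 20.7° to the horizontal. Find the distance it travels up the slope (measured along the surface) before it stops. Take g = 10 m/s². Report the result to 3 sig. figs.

d ≈ 3.27 m

Here I = MR², so the shape factor k = I/(MR²) = 1.
The rolling condition ω = v/R makes the rotational term ½I(v/R)² = ½kMv², so KE_total = ½(1+k)Mv² = Mv².
Setting this equal to Mgh gives the vertical rise h = (1+k)v₀²/(2g) = 2×3.4²/(2×10) = 1.156 m.
Along the incline, d = h/sinθ = 1.156/sin20.7° ≈ 3.27 m.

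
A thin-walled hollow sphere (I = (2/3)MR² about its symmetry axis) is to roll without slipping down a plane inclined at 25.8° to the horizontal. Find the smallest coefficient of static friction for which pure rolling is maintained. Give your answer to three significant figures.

For this body I = (2/3)MR², i.e. k = I/(MR²) = 2/3.
Translational: Mg sinθ − f = Ma. Rotational about the CM: fR = Iα = kMRa, so f = kMa.
These give a = g sinθ/(1+k) and the required friction f = kMg sinθ/(1+k).
The normal force is N = Mg cosθ, so μ_min = f/N = k tanθ/(1+k).
μ_min = (2/3) × tan25.8° / 1.667 ≈ 0.193.

μ_min ≈ 0.193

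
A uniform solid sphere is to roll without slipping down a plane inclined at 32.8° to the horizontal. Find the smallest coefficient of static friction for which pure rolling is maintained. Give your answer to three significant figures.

For this body I = (2/5)MR², i.e. k = I/(MR²) = 0.4.
Translational: Mg sinθ − f = Ma. Rotational about the CM: fR = Iα = kMRa, so f = kMa.
These give a = g sinθ/(1+k) and the required friction f = kMg sinθ/(1+k).
The normal force is N = Mg cosθ, so μ_min = f/N = k tanθ/(1+k).
μ_min = 0.4 × tan32.8° / 1.4 ≈ 0.184.

μ_min ≈ 0.184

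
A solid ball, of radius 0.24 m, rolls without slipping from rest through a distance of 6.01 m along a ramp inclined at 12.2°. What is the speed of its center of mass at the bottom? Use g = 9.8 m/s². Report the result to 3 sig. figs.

The moment of inertia is (2/5)MR², giving k ≡ I/(MR²) = 0.4.
Rolling without slipping gives ω = v/R, so the total kinetic energy is ½Mv² + ½Iω² = ½(1+k)Mv² = (7/10)Mv².
The vertical drop is h = L sinθ = 6.01 × sin12.2° = 1.27 m.
Energy conservation: Mgh = (7/10)Mv², so v = √(2gh/(1+k)) = √(2 × 9.8 × 1.27 / 1.4) ≈ 4.22 m/s.

v ≈ 4.22 m/s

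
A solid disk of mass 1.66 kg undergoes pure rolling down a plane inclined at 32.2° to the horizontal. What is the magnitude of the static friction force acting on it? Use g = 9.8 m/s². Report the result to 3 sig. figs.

The moment of inertia is (1/2)MR², giving k ≡ I/(MR²) = 0.5.
Translational: Mg sinθ − f = Ma. Rotational about the CM: fR = Iα = kMRa, so f = kMa.
Combining, a = g sinθ/(1+k) and f = kMa = kMg sinθ/(1+k).
f = 0.5 × 1.66 × 9.8 × sin32.2° / 1.5 ≈ 2.89 N.

f ≈ 2.89 N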